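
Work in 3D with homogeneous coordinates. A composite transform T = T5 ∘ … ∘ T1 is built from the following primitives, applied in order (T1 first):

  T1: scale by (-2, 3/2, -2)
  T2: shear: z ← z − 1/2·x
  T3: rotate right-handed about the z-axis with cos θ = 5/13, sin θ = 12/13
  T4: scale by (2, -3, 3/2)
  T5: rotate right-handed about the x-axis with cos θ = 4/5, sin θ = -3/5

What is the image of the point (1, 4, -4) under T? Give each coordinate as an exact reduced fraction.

T1 scale by (-2, 3/2, -2): (1, 4, -4) → (-2, 6, 8)
T2 shear: z ← z − 1/2·x: (-2, 6, 8) → (-2, 6, 9)
T3 rotate right-handed about the z-axis with cos θ = 5/13, sin θ = 12/13: (-2, 6, 9) → (-82/13, 6/13, 9)
T4 scale by (2, -3, 3/2): (-82/13, 6/13, 9) → (-164/13, -18/13, 27/2)
T5 rotate right-handed about the x-axis with cos θ = 4/5, sin θ = -3/5: (-164/13, -18/13, 27/2) → (-164/13, 909/130, 756/65)

T(p) = (-164/13, 909/130, 756/65)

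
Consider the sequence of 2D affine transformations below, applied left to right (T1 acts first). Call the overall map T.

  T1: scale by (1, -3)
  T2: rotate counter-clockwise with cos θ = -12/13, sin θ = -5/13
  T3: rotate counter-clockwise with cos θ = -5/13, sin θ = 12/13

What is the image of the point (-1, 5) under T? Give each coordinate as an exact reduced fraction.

T(p) = (-1905/169, -1681/169)

T1 scale by (1, -3): (-1, 5) → (-1, -15)
T2 rotate counter-clockwise with cos θ = -12/13, sin θ = -5/13: (-1, -15) → (-63/13, 185/13)
T3 rotate counter-clockwise with cos θ = -5/13, sin θ = 12/13: (-63/13, 185/13) → (-1905/169, -1681/169)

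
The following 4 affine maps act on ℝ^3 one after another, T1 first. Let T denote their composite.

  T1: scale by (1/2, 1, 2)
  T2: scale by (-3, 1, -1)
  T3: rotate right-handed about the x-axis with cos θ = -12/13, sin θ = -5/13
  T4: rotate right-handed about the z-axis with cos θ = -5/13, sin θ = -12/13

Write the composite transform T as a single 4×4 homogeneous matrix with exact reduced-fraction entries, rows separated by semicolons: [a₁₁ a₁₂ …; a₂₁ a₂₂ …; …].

T = [15/26 -144/169 -120/169 0; 18/13 60/169 50/169 0; 0 -5/13 24/13 0; 0 0 0 1]

T1 = [1/2 0 0 0; 0 1 0 0; 0 0 2 0; 0 0 0 1]
T2·T1 = [-3/2 0 0 0; 0 1 0 0; 0 0 -2 0; 0 0 0 1]
T3·…·T1 = [-3/2 0 0 0; 0 -12/13 -10/13 0; 0 -5/13 24/13 0; 0 0 0 1]
T4·…·T1 = [15/26 -144/169 -120/169 0; 18/13 60/169 50/169 0; 0 -5/13 24/13 0; 0 0 0 1]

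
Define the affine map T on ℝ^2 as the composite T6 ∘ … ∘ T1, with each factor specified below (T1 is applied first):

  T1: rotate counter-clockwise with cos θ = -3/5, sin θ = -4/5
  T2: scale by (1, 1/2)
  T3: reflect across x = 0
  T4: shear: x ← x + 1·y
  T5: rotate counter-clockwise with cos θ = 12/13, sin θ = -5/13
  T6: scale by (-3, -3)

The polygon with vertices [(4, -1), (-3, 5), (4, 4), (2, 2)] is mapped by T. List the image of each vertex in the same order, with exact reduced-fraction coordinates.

T1 rotate counter-clockwise with cos θ = -3/5, sin θ = -4/5: (4, -1) → (-16/5, -13/5); (-3, 5) → (29/5, -3/5); (4, 4) → (4/5, -28/5); (2, 2) → (2/5, -14/5)
T2 scale by (1, 1/2): (-16/5, -13/5) → (-16/5, -13/10); (29/5, -3/5) → (29/5, -3/10); (4/5, -28/5) → (4/5, -14/5); (2/5, -14/5) → (2/5, -7/5)
T3 reflect across x = 0: (-16/5, -13/10) → (16/5, -13/10); (29/5, -3/10) → (-29/5, -3/10); (4/5, -14/5) → (-4/5, -14/5); (2/5, -7/5) → (-2/5, -7/5)
T4 shear: x ← x + 1·y: (16/5, -13/10) → (19/10, -13/10); (-29/5, -3/10) → (-61/10, -3/10); (-4/5, -14/5) → (-18/5, -14/5); (-2/5, -7/5) → (-9/5, -7/5)
T5 rotate counter-clockwise with cos θ = 12/13, sin θ = -5/13: (19/10, -13/10) → (163/130, -251/130); (-61/10, -3/10) → (-747/130, 269/130); (-18/5, -14/5) → (-22/5, -6/5); (-9/5, -7/5) → (-11/5, -3/5)
T6 scale by (-3, -3): (163/130, -251/130) → (-489/130, 753/130); (-747/130, 269/130) → (2241/130, -807/130); (-22/5, -6/5) → (66/5, 18/5); (-11/5, -3/5) → (33/5, 9/5)

image vertices: (-489/130, 753/130), (2241/130, -807/130), (66/5, 18/5), (33/5, 9/5)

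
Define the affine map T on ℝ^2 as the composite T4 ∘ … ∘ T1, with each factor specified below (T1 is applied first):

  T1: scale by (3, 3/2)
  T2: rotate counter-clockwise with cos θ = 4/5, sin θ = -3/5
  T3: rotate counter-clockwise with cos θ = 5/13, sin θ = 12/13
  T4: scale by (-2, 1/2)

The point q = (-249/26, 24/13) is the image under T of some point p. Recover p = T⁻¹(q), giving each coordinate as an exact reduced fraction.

p = (2, 1/2)

T1 = [3 0 0; 0 3/2 0; 0 0 1]
T2·T1 = [12/5 9/10 0; -9/5 6/5 0; 0 0 1]
T3·…·T1 = [168/65 -99/130 0; 99/65 84/65 0; 0 0 1]
T4·…·T1 = [-336/65 99/65 0; 99/130 42/65 0; 0 0 1]
det M = -9/2; M⁻¹ = [-28/195 22/65 0; 11/65 224/195 0; 0 0 1]
M⁻¹ · (-249/26, 24/13)ᵀ = (2, 1/2)ᵀ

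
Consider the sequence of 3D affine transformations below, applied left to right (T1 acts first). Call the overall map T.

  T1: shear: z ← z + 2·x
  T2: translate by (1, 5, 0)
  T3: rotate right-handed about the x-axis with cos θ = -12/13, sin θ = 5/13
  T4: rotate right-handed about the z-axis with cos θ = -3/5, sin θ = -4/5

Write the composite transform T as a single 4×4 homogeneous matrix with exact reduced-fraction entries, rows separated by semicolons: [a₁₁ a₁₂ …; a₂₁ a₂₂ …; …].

T = [-79/65 -48/65 -4/13 -279/65; -22/65 36/65 3/13 128/65; -24/13 5/13 -12/13 25/13; 0 0 0 1]

T1 = [1 0 0 0; 0 1 0 0; 2 0 1 0; 0 0 0 1]
T2·T1 = [1 0 0 1; 0 1 0 5; 2 0 1 0; 0 0 0 1]
T3·…·T1 = [1 0 0 1; -10/13 -12/13 -5/13 -60/13; -24/13 5/13 -12/13 25/13; 0 0 0 1]
T4·…·T1 = [-79/65 -48/65 -4/13 -279/65; -22/65 36/65 3/13 128/65; -24/13 5/13 -12/13 25/13; 0 0 0 1]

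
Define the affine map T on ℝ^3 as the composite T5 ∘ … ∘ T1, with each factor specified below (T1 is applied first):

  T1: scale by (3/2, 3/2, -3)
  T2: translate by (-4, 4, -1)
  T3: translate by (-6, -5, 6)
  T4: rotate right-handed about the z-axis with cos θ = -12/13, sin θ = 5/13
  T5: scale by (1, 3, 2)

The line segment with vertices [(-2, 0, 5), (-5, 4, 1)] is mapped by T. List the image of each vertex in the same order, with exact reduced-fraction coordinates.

T1 scale by (3/2, 3/2, -3): (-2, 0, 5) → (-3, 0, -15); (-5, 4, 1) → (-15/2, 6, -3)
T2 translate by (-4, 4, -1): (-3, 0, -15) → (-7, 4, -16); (-15/2, 6, -3) → (-23/2, 10, -4)
T3 translate by (-6, -5, 6): (-7, 4, -16) → (-13, -1, -10); (-23/2, 10, -4) → (-35/2, 5, 2)
T4 rotate right-handed about the z-axis with cos θ = -12/13, sin θ = 5/13: (-13, -1, -10) → (161/13, -53/13, -10); (-35/2, 5, 2) → (185/13, -295/26, 2)
T5 scale by (1, 3, 2): (161/13, -53/13, -10) → (161/13, -159/13, -20); (185/13, -295/26, 2) → (185/13, -885/26, 4)

image vertices: (161/13, -159/13, -20), (185/13, -885/26, 4)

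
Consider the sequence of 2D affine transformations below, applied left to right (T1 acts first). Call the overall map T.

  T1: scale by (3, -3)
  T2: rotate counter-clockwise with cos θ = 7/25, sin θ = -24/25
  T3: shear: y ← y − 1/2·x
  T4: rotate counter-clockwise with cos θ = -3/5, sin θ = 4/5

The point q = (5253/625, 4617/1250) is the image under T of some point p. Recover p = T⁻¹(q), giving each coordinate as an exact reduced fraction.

T1 = [3 0 0; 0 -3 0; 0 0 1]
T2·T1 = [21/25 -72/25 0; -72/25 -21/25 0; 0 0 1]
T3·…·T1 = [21/25 -72/25 0; -33/10 3/5 0; 0 0 1]
T4·…·T1 = [267/125 156/125 0; 663/250 -333/125 0; 0 0 1]
det M = -9; M⁻¹ = [37/125 52/375 0; 221/750 -89/375 0; 0 0 1]
M⁻¹ · (5253/625, 4617/1250)ᵀ = (3, 8/5)ᵀ

p = (3, 8/5)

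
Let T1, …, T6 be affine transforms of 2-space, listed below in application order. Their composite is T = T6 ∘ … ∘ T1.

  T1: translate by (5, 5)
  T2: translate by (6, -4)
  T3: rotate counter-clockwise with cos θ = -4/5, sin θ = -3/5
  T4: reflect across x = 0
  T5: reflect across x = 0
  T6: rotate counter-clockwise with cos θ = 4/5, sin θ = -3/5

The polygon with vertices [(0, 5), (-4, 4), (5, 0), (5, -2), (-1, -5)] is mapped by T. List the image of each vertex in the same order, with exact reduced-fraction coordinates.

image vertices: (-11, -6), (-7, -5), (-16, -1), (-16, 1), (-10, 4)

T1 translate by (5, 5): (0, 5) → (5, 10); (-4, 4) → (1, 9); (5, 0) → (10, 5); (5, -2) → (10, 3); (-1, -5) → (4, 0)
T2 translate by (6, -4): (5, 10) → (11, 6); (1, 9) → (7, 5); (10, 5) → (16, 1); (10, 3) → (16, -1); (4, 0) → (10, -4)
T3 rotate counter-clockwise with cos θ = -4/5, sin θ = -3/5: (11, 6) → (-26/5, -57/5); (7, 5) → (-13/5, -41/5); (16, 1) → (-61/5, -52/5); (16, -1) → (-67/5, -44/5); (10, -4) → (-52/5, -14/5)
T4 reflect across x = 0: (-26/5, -57/5) → (26/5, -57/5); (-13/5, -41/5) → (13/5, -41/5); (-61/5, -52/5) → (61/5, -52/5); (-67/5, -44/5) → (67/5, -44/5); (-52/5, -14/5) → (52/5, -14/5)
T5 reflect across x = 0: (26/5, -57/5) → (-26/5, -57/5); (13/5, -41/5) → (-13/5, -41/5); (61/5, -52/5) → (-61/5, -52/5); (67/5, -44/5) → (-67/5, -44/5); (52/5, -14/5) → (-52/5, -14/5)
T6 rotate counter-clockwise with cos θ = 4/5, sin θ = -3/5: (-26/5, -57/5) → (-11, -6); (-13/5, -41/5) → (-7, -5); (-61/5, -52/5) → (-16, -1); (-67/5, -44/5) → (-16, 1); (-52/5, -14/5) → (-10, 4)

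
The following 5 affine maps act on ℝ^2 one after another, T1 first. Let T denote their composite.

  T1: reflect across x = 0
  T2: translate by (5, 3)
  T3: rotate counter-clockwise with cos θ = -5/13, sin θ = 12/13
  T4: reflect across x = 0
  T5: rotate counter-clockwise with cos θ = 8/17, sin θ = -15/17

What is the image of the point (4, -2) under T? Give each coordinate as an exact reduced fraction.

T(p) = (241/221, -199/221)

T1 reflect across x = 0: (4, -2) → (-4, -2)
T2 translate by (5, 3): (-4, -2) → (1, 1)
T3 rotate counter-clockwise with cos θ = -5/13, sin θ = 12/13: (1, 1) → (-17/13, 7/13)
T4 reflect across x = 0: (-17/13, 7/13) → (17/13, 7/13)
T5 rotate counter-clockwise with cos θ = 8/17, sin θ = -15/17: (17/13, 7/13) → (241/221, -199/221)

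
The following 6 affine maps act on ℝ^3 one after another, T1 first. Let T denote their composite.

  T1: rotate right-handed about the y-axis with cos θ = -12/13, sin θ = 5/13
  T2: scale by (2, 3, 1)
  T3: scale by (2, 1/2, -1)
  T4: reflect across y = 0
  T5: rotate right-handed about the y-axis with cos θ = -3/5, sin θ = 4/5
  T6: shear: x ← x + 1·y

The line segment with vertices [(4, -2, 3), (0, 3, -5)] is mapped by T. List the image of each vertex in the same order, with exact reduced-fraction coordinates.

image vertices: (163/13, 3, 72/13), (-93/26, -9/2, 116/13)

T1 rotate right-handed about the y-axis with cos θ = -12/13, sin θ = 5/13: (4, -2, 3) → (-33/13, -2, -56/13); (0, 3, -5) → (-25/13, 3, 60/13)
T2 scale by (2, 3, 1): (-33/13, -2, -56/13) → (-66/13, -6, -56/13); (-25/13, 3, 60/13) → (-50/13, 9, 60/13)
T3 scale by (2, 1/2, -1): (-66/13, -6, -56/13) → (-132/13, -3, 56/13); (-50/13, 9, 60/13) → (-100/13, 9/2, -60/13)
T4 reflect across y = 0: (-132/13, -3, 56/13) → (-132/13, 3, 56/13); (-100/13, 9/2, -60/13) → (-100/13, -9/2, -60/13)
T5 rotate right-handed about the y-axis with cos θ = -3/5, sin θ = 4/5: (-132/13, 3, 56/13) → (124/13, 3, 72/13); (-100/13, -9/2, -60/13) → (12/13, -9/2, 116/13)
T6 shear: x ← x + 1·y: (124/13, 3, 72/13) → (163/13, 3, 72/13); (12/13, -9/2, 116/13) → (-93/26, -9/2, 116/13)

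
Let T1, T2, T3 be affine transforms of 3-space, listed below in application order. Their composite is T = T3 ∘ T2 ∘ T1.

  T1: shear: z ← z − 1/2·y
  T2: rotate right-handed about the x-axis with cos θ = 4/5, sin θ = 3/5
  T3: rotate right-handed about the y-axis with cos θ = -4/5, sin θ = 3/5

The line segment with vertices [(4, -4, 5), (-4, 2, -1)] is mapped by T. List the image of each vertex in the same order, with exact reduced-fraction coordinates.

image vertices: (-32/25, -37/5, -124/25), (74/25, 14/5, 68/25)

T1 shear: z ← z − 1/2·y: (4, -4, 5) → (4, -4, 7); (-4, 2, -1) → (-4, 2, -2)
T2 rotate right-handed about the x-axis with cos θ = 4/5, sin θ = 3/5: (4, -4, 7) → (4, -37/5, 16/5); (-4, 2, -2) → (-4, 14/5, -2/5)
T3 rotate right-handed about the y-axis with cos θ = -4/5, sin θ = 3/5: (4, -37/5, 16/5) → (-32/25, -37/5, -124/25); (-4, 14/5, -2/5) → (74/25, 14/5, 68/25)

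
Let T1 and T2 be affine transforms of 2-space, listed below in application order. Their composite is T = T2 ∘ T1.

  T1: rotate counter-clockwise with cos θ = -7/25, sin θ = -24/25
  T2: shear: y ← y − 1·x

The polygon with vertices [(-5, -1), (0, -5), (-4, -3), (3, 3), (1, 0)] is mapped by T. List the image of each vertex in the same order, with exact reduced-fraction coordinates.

image vertices: (11/25, 116/25), (-24/5, 31/5), (-44/25, 161/25), (51/25, -144/25), (-7/25, -17/25)

T1 rotate counter-clockwise with cos θ = -7/25, sin θ = -24/25: (-5, -1) → (11/25, 127/25); (0, -5) → (-24/5, 7/5); (-4, -3) → (-44/25, 117/25); (3, 3) → (51/25, -93/25); (1, 0) → (-7/25, -24/25)
T2 shear: y ← y − 1·x: (11/25, 127/25) → (11/25, 116/25); (-24/5, 7/5) → (-24/5, 31/5); (-44/25, 117/25) → (-44/25, 161/25); (51/25, -93/25) → (51/25, -144/25); (-7/25, -24/25) → (-7/25, -17/25)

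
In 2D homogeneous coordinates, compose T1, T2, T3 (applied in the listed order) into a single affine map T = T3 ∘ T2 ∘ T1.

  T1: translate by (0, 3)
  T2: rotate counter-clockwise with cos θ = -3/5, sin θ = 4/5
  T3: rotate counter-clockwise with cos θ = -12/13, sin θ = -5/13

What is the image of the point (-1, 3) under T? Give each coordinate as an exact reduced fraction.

T1 translate by (0, 3): (-1, 3) → (-1, 6)
T2 rotate counter-clockwise with cos θ = -3/5, sin θ = 4/5: (-1, 6) → (-21/5, -22/5)
T3 rotate counter-clockwise with cos θ = -12/13, sin θ = -5/13: (-21/5, -22/5) → (142/65, 369/65)

T(p) = (142/65, 369/65)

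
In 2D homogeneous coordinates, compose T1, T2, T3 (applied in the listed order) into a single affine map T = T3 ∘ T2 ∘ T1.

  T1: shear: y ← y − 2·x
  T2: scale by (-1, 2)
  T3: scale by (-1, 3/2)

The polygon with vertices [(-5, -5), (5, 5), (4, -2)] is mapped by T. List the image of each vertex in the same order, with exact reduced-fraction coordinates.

image vertices: (-5, 15), (5, -15), (4, -30)

T1 shear: y ← y − 2·x: (-5, -5) → (-5, 5); (5, 5) → (5, -5); (4, -2) → (4, -10)
T2 scale by (-1, 2): (-5, 5) → (5, 10); (5, -5) → (-5, -10); (4, -10) → (-4, -20)
T3 scale by (-1, 3/2): (5, 10) → (-5, 15); (-5, -10) → (5, -15); (-4, -20) → (4, -30)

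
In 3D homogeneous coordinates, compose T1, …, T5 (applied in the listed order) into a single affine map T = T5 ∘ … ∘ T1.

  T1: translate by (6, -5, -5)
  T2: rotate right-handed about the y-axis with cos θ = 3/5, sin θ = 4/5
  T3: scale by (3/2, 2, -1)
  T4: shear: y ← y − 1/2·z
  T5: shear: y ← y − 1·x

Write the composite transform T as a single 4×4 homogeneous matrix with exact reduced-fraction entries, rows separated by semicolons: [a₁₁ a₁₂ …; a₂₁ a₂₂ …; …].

T1 = [1 0 0 6; 0 1 0 -5; 0 0 1 -5; 0 0 0 1]
T2·T1 = [3/5 0 4/5 -2/5; 0 1 0 -5; -4/5 0 3/5 -39/5; 0 0 0 1]
T3·…·T1 = [9/10 0 6/5 -3/5; 0 2 0 -10; 4/5 0 -3/5 39/5; 0 0 0 1]
T4·…·T1 = [9/10 0 6/5 -3/5; -2/5 2 3/10 -139/10; 4/5 0 -3/5 39/5; 0 0 0 1]
T5·…·T1 = [9/10 0 6/5 -3/5; -13/10 2 -9/10 -133/10; 4/5 0 -3/5 39/5; 0 0 0 1]

T = [9/10 0 6/5 -3/5; -13/10 2 -9/10 -133/10; 4/5 0 -3/5 39/5; 0 0 0 1]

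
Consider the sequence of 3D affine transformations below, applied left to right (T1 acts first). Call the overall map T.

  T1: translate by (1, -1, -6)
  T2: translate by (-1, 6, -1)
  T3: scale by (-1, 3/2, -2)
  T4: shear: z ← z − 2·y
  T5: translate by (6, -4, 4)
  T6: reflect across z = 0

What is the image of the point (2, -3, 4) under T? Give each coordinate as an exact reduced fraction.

T(p) = (4, -1, -4)

T1 translate by (1, -1, -6): (2, -3, 4) → (3, -4, -2)
T2 translate by (-1, 6, -1): (3, -4, -2) → (2, 2, -3)
T3 scale by (-1, 3/2, -2): (2, 2, -3) → (-2, 3, 6)
T4 shear: z ← z − 2·y: (-2, 3, 6) → (-2, 3, 0)
T5 translate by (6, -4, 4): (-2, 3, 0) → (4, -1, 4)
T6 reflect across z = 0: (4, -1, 4) → (4, -1, -4)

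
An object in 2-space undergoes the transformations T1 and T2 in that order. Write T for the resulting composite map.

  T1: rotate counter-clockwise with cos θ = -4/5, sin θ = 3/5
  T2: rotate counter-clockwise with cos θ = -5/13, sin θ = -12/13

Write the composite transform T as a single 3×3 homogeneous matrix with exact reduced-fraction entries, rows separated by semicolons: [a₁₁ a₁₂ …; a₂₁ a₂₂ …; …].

T = [56/65 -33/65 0; 33/65 56/65 0; 0 0 1]

T1 = [-4/5 -3/5 0; 3/5 -4/5 0; 0 0 1]
T2·T1 = [56/65 -33/65 0; 33/65 56/65 0; 0 0 1]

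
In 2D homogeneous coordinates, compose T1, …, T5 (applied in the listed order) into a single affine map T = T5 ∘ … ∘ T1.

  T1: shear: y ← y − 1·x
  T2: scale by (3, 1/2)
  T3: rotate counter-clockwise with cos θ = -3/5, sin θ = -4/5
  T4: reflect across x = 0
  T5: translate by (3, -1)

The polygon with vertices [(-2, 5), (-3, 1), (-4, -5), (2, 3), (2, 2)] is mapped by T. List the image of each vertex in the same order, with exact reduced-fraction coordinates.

image vertices: (-17/5, 17/10), (-4, 5), (-19/5, 89/10), (31/5, -61/10), (33/5, -29/5)

T1 shear: y ← y − 1·x: (-2, 5) → (-2, 7); (-3, 1) → (-3, 4); (-4, -5) → (-4, -1); (2, 3) → (2, 1); (2, 2) → (2, 0)
T2 scale by (3, 1/2): (-2, 7) → (-6, 7/2); (-3, 4) → (-9, 2); (-4, -1) → (-12, -1/2); (2, 1) → (6, 1/2); (2, 0) → (6, 0)
T3 rotate counter-clockwise with cos θ = -3/5, sin θ = -4/5: (-6, 7/2) → (32/5, 27/10); (-9, 2) → (7, 6); (-12, -1/2) → (34/5, 99/10); (6, 1/2) → (-16/5, -51/10); (6, 0) → (-18/5, -24/5)
T4 reflect across x = 0: (32/5, 27/10) → (-32/5, 27/10); (7, 6) → (-7, 6); (34/5, 99/10) → (-34/5, 99/10); (-16/5, -51/10) → (16/5, -51/10); (-18/5, -24/5) → (18/5, -24/5)
T5 translate by (3, -1): (-32/5, 27/10) → (-17/5, 17/10); (-7, 6) → (-4, 5); (-34/5, 99/10) → (-19/5, 89/10); (16/5, -51/10) → (31/5, -61/10); (18/5, -24/5) → (33/5, -29/5)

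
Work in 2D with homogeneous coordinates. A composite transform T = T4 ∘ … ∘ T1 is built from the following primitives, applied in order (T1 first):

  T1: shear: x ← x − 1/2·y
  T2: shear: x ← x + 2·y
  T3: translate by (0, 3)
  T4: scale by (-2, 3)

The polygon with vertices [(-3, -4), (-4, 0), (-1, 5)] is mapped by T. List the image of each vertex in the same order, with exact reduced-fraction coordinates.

image vertices: (18, -3), (8, 9), (-13, 24)

T1 shear: x ← x − 1/2·y: (-3, -4) → (-1, -4); (-4, 0) → (-4, 0); (-1, 5) → (-7/2, 5)
T2 shear: x ← x + 2·y: (-1, -4) → (-9, -4); (-4, 0) → (-4, 0); (-7/2, 5) → (13/2, 5)
T3 translate by (0, 3): (-9, -4) → (-9, -1); (-4, 0) → (-4, 3); (13/2, 5) → (13/2, 8)
T4 scale by (-2, 3): (-9, -1) → (18, -3); (-4, 3) → (8, 9); (13/2, 8) → (-13, 24)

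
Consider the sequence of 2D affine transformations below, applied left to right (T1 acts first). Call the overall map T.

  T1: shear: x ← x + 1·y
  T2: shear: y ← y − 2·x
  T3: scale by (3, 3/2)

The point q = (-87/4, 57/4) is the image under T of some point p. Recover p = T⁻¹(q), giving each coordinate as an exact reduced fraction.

T1 = [1 1 0; 0 1 0; 0 0 1]
T2·T1 = [1 1 0; -2 -1 0; 0 0 1]
T3·…·T1 = [3 3 0; -3 -3/2 0; 0 0 1]
det M = 9/2; M⁻¹ = [-1/3 -2/3 0; 2/3 2/3 0; 0 0 1]
M⁻¹ · (-87/4, 57/4)ᵀ = (-9/4, -5)ᵀ

p = (-9/4, -5)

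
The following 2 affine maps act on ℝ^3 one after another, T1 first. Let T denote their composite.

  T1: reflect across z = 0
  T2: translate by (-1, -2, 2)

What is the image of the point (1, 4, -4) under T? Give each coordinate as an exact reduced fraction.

T(p) = (0, 2, 6)

T1 reflect across z = 0: (1, 4, -4) → (1, 4, 4)
T2 translate by (-1, -2, 2): (1, 4, 4) → (0, 2, 6)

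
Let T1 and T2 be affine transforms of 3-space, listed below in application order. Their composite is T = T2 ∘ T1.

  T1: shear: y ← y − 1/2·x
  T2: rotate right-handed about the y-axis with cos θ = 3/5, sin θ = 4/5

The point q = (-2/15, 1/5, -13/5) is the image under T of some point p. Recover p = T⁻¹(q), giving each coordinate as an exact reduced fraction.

T1 = [1 0 0 0; -1/2 1 0 0; 0 0 1 0; 0 0 0 1]
T2·T1 = [3/5 0 4/5 0; -1/2 1 0 0; -4/5 0 3/5 0; 0 0 0 1]
det M = 1; M⁻¹ = [3/5 0 -4/5 0; 3/10 1 -2/5 0; 4/5 0 3/5 0; 0 0 0 1]
M⁻¹ · (-2/15, 1/5, -13/5)ᵀ = (2, 6/5, -5/3)ᵀ

p = (2, 6/5, -5/3)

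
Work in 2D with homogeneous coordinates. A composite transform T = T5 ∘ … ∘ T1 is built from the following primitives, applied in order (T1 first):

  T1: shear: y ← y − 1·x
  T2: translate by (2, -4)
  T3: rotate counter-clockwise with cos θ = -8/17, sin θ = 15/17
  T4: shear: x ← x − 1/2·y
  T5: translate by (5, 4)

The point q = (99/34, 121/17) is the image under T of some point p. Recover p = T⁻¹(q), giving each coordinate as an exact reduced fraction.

p = (1, 4)

T1 = [1 0 0; -1 1 0; 0 0 1]
T2·T1 = [1 0 2; -1 1 -4; 0 0 1]
T3·…·T1 = [7/17 -15/17 44/17; 23/17 -8/17 62/17; 0 0 1]
T4·…·T1 = [-9/34 -11/17 13/17; 23/17 -8/17 62/17; 0 0 1]
T5·…·T1 = [-9/34 -11/17 98/17; 23/17 -8/17 130/17; 0 0 1]
det M = 1; M⁻¹ = [-8/17 11/17 -38/17; -23/17 -9/34 167/17; 0 0 1]
M⁻¹ · (99/34, 121/17)ᵀ = (1, 4)ᵀ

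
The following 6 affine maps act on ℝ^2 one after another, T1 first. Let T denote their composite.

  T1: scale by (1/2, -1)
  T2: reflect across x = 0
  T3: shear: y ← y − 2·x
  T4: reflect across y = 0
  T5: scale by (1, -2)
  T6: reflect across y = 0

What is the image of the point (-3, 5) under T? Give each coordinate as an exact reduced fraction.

T1 scale by (1/2, -1): (-3, 5) → (-3/2, -5)
T2 reflect across x = 0: (-3/2, -5) → (3/2, -5)
T3 shear: y ← y − 2·x: (3/2, -5) → (3/2, -8)
T4 reflect across y = 0: (3/2, -8) → (3/2, 8)
T5 scale by (1, -2): (3/2, 8) → (3/2, -16)
T6 reflect across y = 0: (3/2, -16) → (3/2, 16)

T(p) = (3/2, 16)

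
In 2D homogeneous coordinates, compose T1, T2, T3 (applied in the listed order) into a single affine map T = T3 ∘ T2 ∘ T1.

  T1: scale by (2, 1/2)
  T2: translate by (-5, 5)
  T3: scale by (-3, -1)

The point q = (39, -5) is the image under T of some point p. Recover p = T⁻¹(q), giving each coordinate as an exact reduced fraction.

p = (-4, 0)

T1 = [2 0 0; 0 1/2 0; 0 0 1]
T2·T1 = [2 0 -5; 0 1/2 5; 0 0 1]
T3·…·T1 = [-6 0 15; 0 -1/2 -5; 0 0 1]
det M = 3; M⁻¹ = [-1/6 0 5/2; 0 -2 -10; 0 0 1]
M⁻¹ · (39, -5)ᵀ = (-4, 0)ᵀ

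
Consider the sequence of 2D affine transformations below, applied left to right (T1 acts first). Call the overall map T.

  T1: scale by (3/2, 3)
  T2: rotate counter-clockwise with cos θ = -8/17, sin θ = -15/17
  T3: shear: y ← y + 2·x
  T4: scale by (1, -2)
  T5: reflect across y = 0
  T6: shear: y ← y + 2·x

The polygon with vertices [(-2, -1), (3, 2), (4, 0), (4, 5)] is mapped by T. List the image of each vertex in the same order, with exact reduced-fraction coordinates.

T1 scale by (3/2, 3): (-2, -1) → (-3, -3); (3, 2) → (9/2, 6); (4, 0) → (6, 0); (4, 5) → (6, 15)
T2 rotate counter-clockwise with cos θ = -8/17, sin θ = -15/17: (-3, -3) → (-21/17, 69/17); (9/2, 6) → (54/17, -231/34); (6, 0) → (-48/17, -90/17); (6, 15) → (177/17, -210/17)
T3 shear: y ← y + 2·x: (-21/17, 69/17) → (-21/17, 27/17); (54/17, -231/34) → (54/17, -15/34); (-48/17, -90/17) → (-48/17, -186/17); (177/17, -210/17) → (177/17, 144/17)
T4 scale by (1, -2): (-21/17, 27/17) → (-21/17, -54/17); (54/17, -15/34) → (54/17, 15/17); (-48/17, -186/17) → (-48/17, 372/17); (177/17, 144/17) → (177/17, -288/17)
T5 reflect across y = 0: (-21/17, -54/17) → (-21/17, 54/17); (54/17, 15/17) → (54/17, -15/17); (-48/17, 372/17) → (-48/17, -372/17); (177/17, -288/17) → (177/17, 288/17)
T6 shear: y ← y + 2·x: (-21/17, 54/17) → (-21/17, 12/17); (54/17, -15/17) → (54/17, 93/17); (-48/17, -372/17) → (-48/17, -468/17); (177/17, 288/17) → (177/17, 642/17)

image vertices: (-21/17, 12/17), (54/17, 93/17), (-48/17, -468/17), (177/17, 642/17)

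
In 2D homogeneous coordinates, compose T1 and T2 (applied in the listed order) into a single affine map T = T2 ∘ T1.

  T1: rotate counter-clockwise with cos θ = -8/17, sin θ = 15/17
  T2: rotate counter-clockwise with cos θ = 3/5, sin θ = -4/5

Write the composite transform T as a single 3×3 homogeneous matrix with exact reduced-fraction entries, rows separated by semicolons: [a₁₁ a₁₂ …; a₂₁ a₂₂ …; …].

T = [36/85 -77/85 0; 77/85 36/85 0; 0 0 1]

T1 = [-8/17 -15/17 0; 15/17 -8/17 0; 0 0 1]
T2·T1 = [36/85 -77/85 0; 77/85 36/85 0; 0 0 1]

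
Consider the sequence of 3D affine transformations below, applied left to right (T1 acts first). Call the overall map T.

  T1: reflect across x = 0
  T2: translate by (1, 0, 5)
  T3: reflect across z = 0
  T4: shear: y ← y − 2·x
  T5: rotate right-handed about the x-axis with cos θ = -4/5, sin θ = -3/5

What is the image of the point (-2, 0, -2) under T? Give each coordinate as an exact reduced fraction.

T(p) = (3, 3, 6)

T1 reflect across x = 0: (-2, 0, -2) → (2, 0, -2)
T2 translate by (1, 0, 5): (2, 0, -2) → (3, 0, 3)
T3 reflect across z = 0: (3, 0, 3) → (3, 0, -3)
T4 shear: y ← y − 2·x: (3, 0, -3) → (3, -6, -3)
T5 rotate right-handed about the x-axis with cos θ = -4/5, sin θ = -3/5: (3, -6, -3) → (3, 3, 6)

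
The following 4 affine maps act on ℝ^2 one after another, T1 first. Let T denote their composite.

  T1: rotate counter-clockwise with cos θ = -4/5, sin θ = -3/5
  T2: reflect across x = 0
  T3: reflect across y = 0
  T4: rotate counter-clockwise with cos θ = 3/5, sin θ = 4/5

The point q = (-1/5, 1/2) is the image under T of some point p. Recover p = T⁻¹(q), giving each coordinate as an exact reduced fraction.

T1 = [-4/5 3/5 0; -3/5 -4/5 0; 0 0 1]
T2·T1 = [4/5 -3/5 0; -3/5 -4/5 0; 0 0 1]
T3·…·T1 = [4/5 -3/5 0; 3/5 4/5 0; 0 0 1]
T4·…·T1 = [0 -1 0; 1 0 0; 0 0 1]
det M = 1; M⁻¹ = [0 1 0; -1 0 0; 0 0 1]
M⁻¹ · (-1/5, 1/2)ᵀ = (1/2, 1/5)ᵀ

p = (1/2, 1/5)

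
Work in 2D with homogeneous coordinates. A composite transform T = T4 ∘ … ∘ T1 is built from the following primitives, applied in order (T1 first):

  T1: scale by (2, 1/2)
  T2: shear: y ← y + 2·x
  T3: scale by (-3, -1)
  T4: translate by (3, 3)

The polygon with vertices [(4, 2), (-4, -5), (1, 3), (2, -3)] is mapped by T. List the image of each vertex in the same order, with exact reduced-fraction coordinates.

image vertices: (-21, -14), (27, 43/2), (-3, -5/2), (-9, -7/2)

T1 scale by (2, 1/2): (4, 2) → (8, 1); (-4, -5) → (-8, -5/2); (1, 3) → (2, 3/2); (2, -3) → (4, -3/2)
T2 shear: y ← y + 2·x: (8, 1) → (8, 17); (-8, -5/2) → (-8, -37/2); (2, 3/2) → (2, 11/2); (4, -3/2) → (4, 13/2)
T3 scale by (-3, -1): (8, 17) → (-24, -17); (-8, -37/2) → (24, 37/2); (2, 11/2) → (-6, -11/2); (4, 13/2) → (-12, -13/2)
T4 translate by (3, 3): (-24, -17) → (-21, -14); (24, 37/2) → (27, 43/2); (-6, -11/2) → (-3, -5/2); (-12, -13/2) → (-9, -7/2)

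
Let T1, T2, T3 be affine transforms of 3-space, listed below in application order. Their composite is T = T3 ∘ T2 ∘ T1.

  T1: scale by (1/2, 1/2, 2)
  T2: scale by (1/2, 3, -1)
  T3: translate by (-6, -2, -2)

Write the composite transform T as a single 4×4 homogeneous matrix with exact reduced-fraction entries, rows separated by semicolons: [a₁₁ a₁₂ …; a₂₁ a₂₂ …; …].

T1 = [1/2 0 0 0; 0 1/2 0 0; 0 0 2 0; 0 0 0 1]
T2·T1 = [1/4 0 0 0; 0 3/2 0 0; 0 0 -2 0; 0 0 0 1]
T3·…·T1 = [1/4 0 0 -6; 0 3/2 0 -2; 0 0 -2 -2; 0 0 0 1]

T = [1/4 0 0 -6; 0 3/2 0 -2; 0 0 -2 -2; 0 0 0 1]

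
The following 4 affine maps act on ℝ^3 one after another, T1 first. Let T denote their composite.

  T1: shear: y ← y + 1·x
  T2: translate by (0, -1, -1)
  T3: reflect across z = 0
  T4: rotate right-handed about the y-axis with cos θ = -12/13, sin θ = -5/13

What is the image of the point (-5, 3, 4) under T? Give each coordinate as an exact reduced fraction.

T(p) = (75/13, -3, 11/13)

T1 shear: y ← y + 1·x: (-5, 3, 4) → (-5, -2, 4)
T2 translate by (0, -1, -1): (-5, -2, 4) → (-5, -3, 3)
T3 reflect across z = 0: (-5, -3, 3) → (-5, -3, -3)
T4 rotate right-handed about the y-axis with cos θ = -12/13, sin θ = -5/13: (-5, -3, -3) → (75/13, -3, 11/13)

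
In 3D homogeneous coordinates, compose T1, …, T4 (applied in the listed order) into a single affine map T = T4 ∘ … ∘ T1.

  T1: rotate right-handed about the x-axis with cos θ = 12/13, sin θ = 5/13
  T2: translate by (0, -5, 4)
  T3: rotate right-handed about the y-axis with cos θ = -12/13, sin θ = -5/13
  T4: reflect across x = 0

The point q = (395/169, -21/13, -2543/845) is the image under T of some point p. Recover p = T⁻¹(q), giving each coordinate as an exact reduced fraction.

p = (1, 3, -8/5)

T1 = [1 0 0 0; 0 12/13 -5/13 0; 0 5/13 12/13 0; 0 0 0 1]
T2·T1 = [1 0 0 0; 0 12/13 -5/13 -5; 0 5/13 12/13 4; 0 0 0 1]
T3·…·T1 = [-12/13 -25/169 -60/169 -20/13; 0 12/13 -5/13 -5; 5/13 -60/169 -144/169 -48/13; 0 0 0 1]
T4·…·T1 = [12/13 25/169 60/169 20/13; 0 12/13 -5/13 -5; 5/13 -60/169 -144/169 -48/13; 0 0 0 1]
det M = -1; M⁻¹ = [12/13 0 5/13 0; 25/169 12/13 -60/169 40/13; 60/169 -5/13 -144/169 -73/13; 0 0 0 1]
M⁻¹ · (395/169, -21/13, -2543/845)ᵀ = (1, 3, -8/5)ᵀ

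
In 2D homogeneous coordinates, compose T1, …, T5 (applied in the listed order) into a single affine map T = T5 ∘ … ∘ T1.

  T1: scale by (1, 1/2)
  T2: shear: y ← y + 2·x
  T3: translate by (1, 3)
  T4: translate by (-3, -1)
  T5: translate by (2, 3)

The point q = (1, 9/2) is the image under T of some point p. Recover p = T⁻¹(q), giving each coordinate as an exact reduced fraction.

p = (1, -5)

T1 = [1 0 0; 0 1/2 0; 0 0 1]
T2·T1 = [1 0 0; 2 1/2 0; 0 0 1]
T3·…·T1 = [1 0 1; 2 1/2 3; 0 0 1]
T4·…·T1 = [1 0 -2; 2 1/2 2; 0 0 1]
T5·…·T1 = [1 0 0; 2 1/2 5; 0 0 1]
det M = 1/2; M⁻¹ = [1 0 0; -4 2 -10; 0 0 1]
M⁻¹ · (1, 9/2)ᵀ = (1, -5)ᵀ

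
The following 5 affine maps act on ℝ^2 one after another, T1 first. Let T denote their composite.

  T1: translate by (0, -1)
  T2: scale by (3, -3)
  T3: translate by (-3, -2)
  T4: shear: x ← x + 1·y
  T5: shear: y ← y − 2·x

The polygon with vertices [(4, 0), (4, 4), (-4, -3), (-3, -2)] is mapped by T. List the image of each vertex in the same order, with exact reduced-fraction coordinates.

T1 translate by (0, -1): (4, 0) → (4, -1); (4, 4) → (4, 3); (-4, -3) → (-4, -4); (-3, -2) → (-3, -3)
T2 scale by (3, -3): (4, -1) → (12, 3); (4, 3) → (12, -9); (-4, -4) → (-12, 12); (-3, -3) → (-9, 9)
T3 translate by (-3, -2): (12, 3) → (9, 1); (12, -9) → (9, -11); (-12, 12) → (-15, 10); (-9, 9) → (-12, 7)
T4 shear: x ← x + 1·y: (9, 1) → (10, 1); (9, -11) → (-2, -11); (-15, 10) → (-5, 10); (-12, 7) → (-5, 7)
T5 shear: y ← y − 2·x: (10, 1) → (10, -19); (-2, -11) → (-2, -7); (-5, 10) → (-5, 20); (-5, 7) → (-5, 17)

image vertices: (10, -19), (-2, -7), (-5, 20), (-5, 17)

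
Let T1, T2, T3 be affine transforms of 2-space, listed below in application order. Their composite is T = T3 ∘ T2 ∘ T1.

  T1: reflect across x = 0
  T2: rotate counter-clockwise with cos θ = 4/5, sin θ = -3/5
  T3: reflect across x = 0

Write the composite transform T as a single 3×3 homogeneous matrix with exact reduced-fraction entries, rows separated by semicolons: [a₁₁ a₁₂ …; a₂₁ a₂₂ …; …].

T = [4/5 -3/5 0; 3/5 4/5 0; 0 0 1]

T1 = [-1 0 0; 0 1 0; 0 0 1]
T2·T1 = [-4/5 3/5 0; 3/5 4/5 0; 0 0 1]
T3·…·T1 = [4/5 -3/5 0; 3/5 4/5 0; 0 0 1]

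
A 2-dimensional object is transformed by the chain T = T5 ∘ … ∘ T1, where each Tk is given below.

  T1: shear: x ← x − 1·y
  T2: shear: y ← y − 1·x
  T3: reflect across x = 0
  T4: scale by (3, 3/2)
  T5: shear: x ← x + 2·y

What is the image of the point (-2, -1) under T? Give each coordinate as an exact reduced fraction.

T1 shear: x ← x − 1·y: (-2, -1) → (-1, -1)
T2 shear: y ← y − 1·x: (-1, -1) → (-1, 0)
T3 reflect across x = 0: (-1, 0) → (1, 0)
T4 scale by (3, 3/2): (1, 0) → (3, 0)
T5 shear: x ← x + 2·y: (3, 0) → (3, 0)

T(p) = (3, 0)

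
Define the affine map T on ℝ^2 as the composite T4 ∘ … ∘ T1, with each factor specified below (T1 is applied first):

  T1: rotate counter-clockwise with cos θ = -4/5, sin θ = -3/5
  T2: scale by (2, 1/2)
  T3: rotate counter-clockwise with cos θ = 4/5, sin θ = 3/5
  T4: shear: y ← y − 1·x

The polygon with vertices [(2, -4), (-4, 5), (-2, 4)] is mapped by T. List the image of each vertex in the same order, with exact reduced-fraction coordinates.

T1 rotate counter-clockwise with cos θ = -4/5, sin θ = -3/5: (2, -4) → (-4, 2); (-4, 5) → (31/5, -8/5); (-2, 4) → (4, -2)
T2 scale by (2, 1/2): (-4, 2) → (-8, 1); (31/5, -8/5) → (62/5, -4/5); (4, -2) → (8, -1)
T3 rotate counter-clockwise with cos θ = 4/5, sin θ = 3/5: (-8, 1) → (-7, -4); (62/5, -4/5) → (52/5, 34/5); (8, -1) → (7, 4)
T4 shear: y ← y − 1·x: (-7, -4) → (-7, 3); (52/5, 34/5) → (52/5, -18/5); (7, 4) → (7, -3)

image vertices: (-7, 3), (52/5, -18/5), (7, -3)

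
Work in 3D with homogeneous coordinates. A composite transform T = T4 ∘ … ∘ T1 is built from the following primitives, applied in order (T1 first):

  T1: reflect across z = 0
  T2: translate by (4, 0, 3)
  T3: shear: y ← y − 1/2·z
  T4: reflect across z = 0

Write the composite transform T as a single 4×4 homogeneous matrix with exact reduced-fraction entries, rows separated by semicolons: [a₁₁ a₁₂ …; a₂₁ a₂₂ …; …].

T = [1 0 0 4; 0 1 1/2 -3/2; 0 0 1 -3; 0 0 0 1]

T1 = [1 0 0 0; 0 1 0 0; 0 0 -1 0; 0 0 0 1]
T2·T1 = [1 0 0 4; 0 1 0 0; 0 0 -1 3; 0 0 0 1]
T3·…·T1 = [1 0 0 4; 0 1 1/2 -3/2; 0 0 -1 3; 0 0 0 1]
T4·…·T1 = [1 0 0 4; 0 1 1/2 -3/2; 0 0 1 -3; 0 0 0 1]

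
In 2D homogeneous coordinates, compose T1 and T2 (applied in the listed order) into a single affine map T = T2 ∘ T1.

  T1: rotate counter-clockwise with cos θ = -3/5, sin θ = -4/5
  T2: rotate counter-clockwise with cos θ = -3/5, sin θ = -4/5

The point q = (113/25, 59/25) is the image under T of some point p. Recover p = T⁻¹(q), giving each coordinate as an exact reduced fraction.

T1 = [-3/5 4/5 0; -4/5 -3/5 0; 0 0 1]
T2·T1 = [-7/25 -24/25 0; 24/25 -7/25 0; 0 0 1]
det M = 1; M⁻¹ = [-7/25 24/25 0; -24/25 -7/25 0; 0 0 1]
M⁻¹ · (113/25, 59/25)ᵀ = (1, -5)ᵀ

p = (1, -5)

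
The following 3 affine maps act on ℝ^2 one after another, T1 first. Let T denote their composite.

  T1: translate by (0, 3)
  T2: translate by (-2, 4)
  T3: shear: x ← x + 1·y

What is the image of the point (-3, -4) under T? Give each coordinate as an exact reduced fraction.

T(p) = (-2, 3)

T1 translate by (0, 3): (-3, -4) → (-3, -1)
T2 translate by (-2, 4): (-3, -1) → (-5, 3)
T3 shear: x ← x + 1·y: (-5, 3) → (-2, 3)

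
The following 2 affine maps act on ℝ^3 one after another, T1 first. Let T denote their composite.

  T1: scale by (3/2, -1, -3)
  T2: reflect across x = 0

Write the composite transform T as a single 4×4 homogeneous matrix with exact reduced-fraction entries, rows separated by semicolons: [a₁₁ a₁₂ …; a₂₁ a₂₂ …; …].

T1 = [3/2 0 0 0; 0 -1 0 0; 0 0 -3 0; 0 0 0 1]
T2·T1 = [-3/2 0 0 0; 0 -1 0 0; 0 0 -3 0; 0 0 0 1]

T = [-3/2 0 0 0; 0 -1 0 0; 0 0 -3 0; 0 0 0 1]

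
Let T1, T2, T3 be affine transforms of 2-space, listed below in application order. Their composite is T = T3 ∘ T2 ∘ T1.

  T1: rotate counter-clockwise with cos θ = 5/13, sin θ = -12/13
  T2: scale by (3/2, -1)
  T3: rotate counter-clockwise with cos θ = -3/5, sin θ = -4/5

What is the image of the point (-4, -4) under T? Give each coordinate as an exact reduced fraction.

T1 rotate counter-clockwise with cos θ = 5/13, sin θ = -12/13: (-4, -4) → (-68/13, 28/13)
T2 scale by (3/2, -1): (-68/13, 28/13) → (-102/13, -28/13)
T3 rotate counter-clockwise with cos θ = -3/5, sin θ = -4/5: (-102/13, -28/13) → (194/65, 492/65)

T(p) = (194/65, 492/65)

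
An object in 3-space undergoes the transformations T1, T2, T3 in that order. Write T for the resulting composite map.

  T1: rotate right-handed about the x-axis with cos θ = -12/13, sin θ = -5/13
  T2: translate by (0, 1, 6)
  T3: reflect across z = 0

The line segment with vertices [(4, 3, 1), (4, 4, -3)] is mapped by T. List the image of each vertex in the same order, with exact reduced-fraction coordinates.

T1 rotate right-handed about the x-axis with cos θ = -12/13, sin θ = -5/13: (4, 3, 1) → (4, -31/13, -27/13); (4, 4, -3) → (4, -63/13, 16/13)
T2 translate by (0, 1, 6): (4, -31/13, -27/13) → (4, -18/13, 51/13); (4, -63/13, 16/13) → (4, -50/13, 94/13)
T3 reflect across z = 0: (4, -18/13, 51/13) → (4, -18/13, -51/13); (4, -50/13, 94/13) → (4, -50/13, -94/13)

image vertices: (4, -18/13, -51/13), (4, -50/13, -94/13)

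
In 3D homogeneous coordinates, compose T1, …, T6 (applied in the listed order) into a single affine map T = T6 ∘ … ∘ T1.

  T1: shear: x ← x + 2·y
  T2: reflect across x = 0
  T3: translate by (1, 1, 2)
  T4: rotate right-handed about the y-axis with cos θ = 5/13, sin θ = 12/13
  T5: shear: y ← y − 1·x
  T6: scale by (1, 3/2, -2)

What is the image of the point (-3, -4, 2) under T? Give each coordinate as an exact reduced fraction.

T1 shear: x ← x + 2·y: (-3, -4, 2) → (-11, -4, 2)
T2 reflect across x = 0: (-11, -4, 2) → (11, -4, 2)
T3 translate by (1, 1, 2): (11, -4, 2) → (12, -3, 4)
T4 rotate right-handed about the y-axis with cos θ = 5/13, sin θ = 12/13: (12, -3, 4) → (108/13, -3, -124/13)
T5 shear: y ← y − 1·x: (108/13, -3, -124/13) → (108/13, -147/13, -124/13)
T6 scale by (1, 3/2, -2): (108/13, -147/13, -124/13) → (108/13, -441/26, 248/13)

T(p) = (108/13, -441/26, 248/13)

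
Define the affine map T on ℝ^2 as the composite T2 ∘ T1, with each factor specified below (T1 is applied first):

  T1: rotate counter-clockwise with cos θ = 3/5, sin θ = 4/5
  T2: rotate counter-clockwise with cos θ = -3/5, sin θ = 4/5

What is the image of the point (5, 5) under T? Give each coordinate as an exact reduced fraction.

T(p) = (-5, -5)

T1 rotate counter-clockwise with cos θ = 3/5, sin θ = 4/5: (5, 5) → (-1, 7)
T2 rotate counter-clockwise with cos θ = -3/5, sin θ = 4/5: (-1, 7) → (-5, -5)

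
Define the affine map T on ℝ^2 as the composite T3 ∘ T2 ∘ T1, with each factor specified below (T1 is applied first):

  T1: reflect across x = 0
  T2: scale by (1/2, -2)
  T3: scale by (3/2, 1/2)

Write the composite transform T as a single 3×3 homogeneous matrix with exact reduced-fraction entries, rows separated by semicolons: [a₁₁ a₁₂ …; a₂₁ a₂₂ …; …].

T1 = [-1 0 0; 0 1 0; 0 0 1]
T2·T1 = [-1/2 0 0; 0 -2 0; 0 0 1]
T3·…·T1 = [-3/4 0 0; 0 -1 0; 0 0 1]

T = [-3/4 0 0; 0 -1 0; 0 0 1]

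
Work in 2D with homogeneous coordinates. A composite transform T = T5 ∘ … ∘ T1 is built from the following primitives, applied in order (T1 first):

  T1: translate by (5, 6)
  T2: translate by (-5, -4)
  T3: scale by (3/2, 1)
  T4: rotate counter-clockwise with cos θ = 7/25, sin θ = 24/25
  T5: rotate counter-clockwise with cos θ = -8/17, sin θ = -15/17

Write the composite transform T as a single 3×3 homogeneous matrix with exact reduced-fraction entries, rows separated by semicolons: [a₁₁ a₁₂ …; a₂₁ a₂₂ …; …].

T = [456/425 297/425 594/425; -891/850 304/425 608/425; 0 0 1]

T1 = [1 0 5; 0 1 6; 0 0 1]
T2·T1 = [1 0 0; 0 1 2; 0 0 1]
T3·…·T1 = [3/2 0 0; 0 1 2; 0 0 1]
T4·…·T1 = [21/50 -24/25 -48/25; 36/25 7/25 14/25; 0 0 1]
T5·…·T1 = [456/425 297/425 594/425; -891/850 304/425 608/425; 0 0 1]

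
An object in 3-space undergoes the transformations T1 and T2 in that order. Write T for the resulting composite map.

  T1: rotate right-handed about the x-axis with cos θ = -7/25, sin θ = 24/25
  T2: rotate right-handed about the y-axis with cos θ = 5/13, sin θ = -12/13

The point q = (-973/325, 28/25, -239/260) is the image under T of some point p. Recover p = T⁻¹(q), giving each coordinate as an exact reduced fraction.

p = (-2, 2, -7/4)

T1 = [1 0 0 0; 0 -7/25 -24/25 0; 0 24/25 -7/25 0; 0 0 0 1]
T2·T1 = [5/13 -288/325 84/325 0; 0 -7/25 -24/25 0; 12/13 24/65 -7/65 0; 0 0 0 1]
det M = 1; M⁻¹ = [5/13 0 12/13 0; -288/325 -7/25 24/65 0; 84/325 -24/25 -7/65 0; 0 0 0 1]
M⁻¹ · (-973/325, 28/25, -239/260)ᵀ = (-2, 2, -7/4)ᵀ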